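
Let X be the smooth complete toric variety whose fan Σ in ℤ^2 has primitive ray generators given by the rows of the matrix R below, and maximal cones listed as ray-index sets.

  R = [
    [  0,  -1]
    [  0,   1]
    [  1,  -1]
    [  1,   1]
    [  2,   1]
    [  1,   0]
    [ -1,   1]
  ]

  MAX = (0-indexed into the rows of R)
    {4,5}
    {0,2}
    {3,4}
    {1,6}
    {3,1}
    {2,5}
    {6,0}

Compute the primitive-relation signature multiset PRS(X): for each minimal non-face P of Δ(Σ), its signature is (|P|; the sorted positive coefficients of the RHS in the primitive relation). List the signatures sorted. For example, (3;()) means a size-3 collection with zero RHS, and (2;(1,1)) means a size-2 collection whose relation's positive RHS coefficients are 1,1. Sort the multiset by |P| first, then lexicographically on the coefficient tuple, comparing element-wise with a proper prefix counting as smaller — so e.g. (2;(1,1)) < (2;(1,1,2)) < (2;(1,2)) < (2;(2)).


Primitive collections (14):

  • {0,1}:  v_{0} + v_{1} = 0 ; sig = (2;())
  • {2,6}:  v_{2} + v_{6} = 0 ; sig = (2;())
  • {0,3}:  v_{0} + v_{3} = v_{5} ; sig = (2;(1))
  • {0,5}:  v_{0} + v_{5} = v_{2} ; sig = (2;(1))
  • {1,2}:  v_{1} + v_{2} = v_{5} ; sig = (2;(1))
  • {1,5}:  v_{1} + v_{5} = v_{3} ; sig = (2;(1))
  • {3,5}:  v_{3} + v_{5} = v_{4} ; sig = (2;(1))
  • {5,6}:  v_{5} + v_{6} = v_{1} ; sig = (2;(1))
  • {4,6}:  v_{4} + v_{6} = v_{1} + v_{3} ; sig = (2;(1,1))
  • {0,4}:  v_{0} + v_{4} = 2·v_{5} ; sig = (2;(2))
  • {1,4}:  v_{1} + v_{4} = 2·v_{3} ; sig = (2;(2))
  • {2,3}:  v_{2} + v_{3} = 2·v_{5} ; sig = (2;(2))
  • {3,6}:  v_{3} + v_{6} = 2·v_{1} ; sig = (2;(2))
  • {2,4}:  v_{2} + v_{4} = 3·v_{5} ; sig = (2;(3))

Hence PRS(X_Σ) =
{ (2;()) ×2,  (2;(1)) ×6,  (2;(1,1)),  (2;(2)) ×4,  (2;(3)) }


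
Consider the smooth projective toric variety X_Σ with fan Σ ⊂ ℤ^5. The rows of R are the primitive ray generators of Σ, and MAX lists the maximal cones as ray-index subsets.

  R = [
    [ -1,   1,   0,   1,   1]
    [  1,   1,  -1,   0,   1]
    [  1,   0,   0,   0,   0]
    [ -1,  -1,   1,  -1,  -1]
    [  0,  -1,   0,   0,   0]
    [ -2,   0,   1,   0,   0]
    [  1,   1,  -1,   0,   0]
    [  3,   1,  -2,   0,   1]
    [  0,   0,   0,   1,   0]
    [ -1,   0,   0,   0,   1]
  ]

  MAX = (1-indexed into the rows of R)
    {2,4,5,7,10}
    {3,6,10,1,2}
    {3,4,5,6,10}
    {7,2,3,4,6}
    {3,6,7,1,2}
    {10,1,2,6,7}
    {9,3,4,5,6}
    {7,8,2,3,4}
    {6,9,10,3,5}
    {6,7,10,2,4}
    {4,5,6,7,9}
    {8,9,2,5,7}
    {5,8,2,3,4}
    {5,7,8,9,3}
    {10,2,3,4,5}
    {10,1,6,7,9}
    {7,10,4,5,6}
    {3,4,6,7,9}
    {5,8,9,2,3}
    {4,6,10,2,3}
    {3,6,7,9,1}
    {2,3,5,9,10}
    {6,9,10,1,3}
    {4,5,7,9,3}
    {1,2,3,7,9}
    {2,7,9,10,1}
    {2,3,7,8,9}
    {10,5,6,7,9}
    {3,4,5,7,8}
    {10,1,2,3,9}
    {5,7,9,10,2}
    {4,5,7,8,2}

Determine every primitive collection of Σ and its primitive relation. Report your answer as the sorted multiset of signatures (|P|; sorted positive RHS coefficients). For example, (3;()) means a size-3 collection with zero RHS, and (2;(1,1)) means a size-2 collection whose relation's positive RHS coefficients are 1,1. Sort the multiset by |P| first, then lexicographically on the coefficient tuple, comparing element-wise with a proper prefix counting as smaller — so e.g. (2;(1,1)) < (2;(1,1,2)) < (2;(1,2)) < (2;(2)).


Σ has 13 primitive collections:

  P={1,4}:  v_{1} + v_{4} = v_{6}  →  sig = (2;(1))
  P={6,8}:  v_{6} + v_{8} = v_{2}  →  sig = (2;(1))
  P={1,5}:  v_{1} + v_{5} = v_{9} + v_{10}  →  sig = (2;(1,1))
  P={1,8}:  v_{1} + v_{8} = 2·v_{2} + v_{9}  →  sig = (2;(1,2))
  P={8,10}:  v_{8} + v_{10} = 2·v_{2} + v_{5}  →  sig = (2;(1,2))
  P={2,4,9}:  v_{2} + v_{4} + v_{9} = 0  →  sig = (3;())
  P={2,5,6}:  v_{2} + v_{5} + v_{6} = v_{10}  →  sig = (3;(1))
  P={2,6,9}:  v_{2} + v_{6} + v_{9} = v_{1}  →  sig = (3;(1))
  P={3,7,10}:  v_{3} + v_{7} + v_{10} = v_{2}  →  sig = (3;(1))
  P={4,9,10}:  v_{4} + v_{9} + v_{10} = v_{5} + v_{6}  →  sig = (3;(1,1))
  P={4,8,9}:  v_{4} + v_{8} + v_{9} = v_{3} + v_{5} + v_{7}  →  sig = (3;(1,1,1))
  P={3,5,6,7}:  v_{3} + v_{5} + v_{6} + v_{7} = 0  →  sig = (4;())
  P={2,3,5,7}:  v_{2} + v_{3} + v_{5} + v_{7} = v_{8}  →  sig = (4;(1))

so the primitive-relation signature multiset is
    (2;(1))
    (2;(1))
    (2;(1,1))
    (2;(1,2))
    (2;(1,2))
    (3;())
    (3;(1))
    (3;(1))
    (3;(1))
    (3;(1,1))
    (3;(1,1,1))
    (4;())
    (4;(1))


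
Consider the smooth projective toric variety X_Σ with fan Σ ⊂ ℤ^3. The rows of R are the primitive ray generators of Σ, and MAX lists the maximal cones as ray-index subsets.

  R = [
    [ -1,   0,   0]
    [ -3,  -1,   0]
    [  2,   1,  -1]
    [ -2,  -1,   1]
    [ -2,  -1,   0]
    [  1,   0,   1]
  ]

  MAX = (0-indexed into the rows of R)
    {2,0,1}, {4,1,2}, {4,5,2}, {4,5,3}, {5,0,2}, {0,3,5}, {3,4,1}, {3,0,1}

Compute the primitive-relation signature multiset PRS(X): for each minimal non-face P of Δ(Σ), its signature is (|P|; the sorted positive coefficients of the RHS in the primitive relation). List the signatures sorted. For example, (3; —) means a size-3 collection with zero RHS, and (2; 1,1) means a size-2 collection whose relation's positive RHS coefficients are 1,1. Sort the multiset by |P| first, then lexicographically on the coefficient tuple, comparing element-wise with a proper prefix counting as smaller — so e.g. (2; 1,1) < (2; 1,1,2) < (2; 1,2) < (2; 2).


The 3 primitive collections of Σ (r=6, n=3):

  P = {2,3}:  v_{2} + v_{3} = 0  →  sig = (2; —)
  P = {0,4}:  v_{0} + v_{4} = v_{1}  →  sig = (2; 1)
  P = {1,5}:  v_{1} + v_{5} = v_{3}  →  sig = (2; 1)

Signatures (|P|; sorted positive RHS coefficients), sorted:
    (2; —)
    (2; 1)
    (2; 1)


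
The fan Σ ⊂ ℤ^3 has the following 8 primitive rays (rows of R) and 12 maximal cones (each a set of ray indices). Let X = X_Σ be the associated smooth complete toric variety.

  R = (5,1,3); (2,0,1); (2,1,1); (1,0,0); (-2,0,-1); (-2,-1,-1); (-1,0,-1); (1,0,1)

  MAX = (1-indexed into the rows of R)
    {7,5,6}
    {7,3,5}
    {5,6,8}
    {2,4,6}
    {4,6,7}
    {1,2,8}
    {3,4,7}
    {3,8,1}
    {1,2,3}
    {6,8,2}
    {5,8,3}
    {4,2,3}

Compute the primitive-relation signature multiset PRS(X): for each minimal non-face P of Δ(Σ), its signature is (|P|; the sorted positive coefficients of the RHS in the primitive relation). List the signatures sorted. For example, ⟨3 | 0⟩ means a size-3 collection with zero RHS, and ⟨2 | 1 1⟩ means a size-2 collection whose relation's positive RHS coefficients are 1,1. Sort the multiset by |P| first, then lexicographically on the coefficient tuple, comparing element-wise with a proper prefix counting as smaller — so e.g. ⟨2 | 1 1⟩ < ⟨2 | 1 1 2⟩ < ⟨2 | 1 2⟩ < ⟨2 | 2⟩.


The 11 primitive collections of Σ (r=8, n=3):

  • {2,5}:  v_{2} + v_{5} = 0  →  sig = ⟨2 | 0⟩
  • {3,6}:  v_{3} + v_{6} = 0  →  sig = ⟨2 | 0⟩
  • {7,8}:  v_{7} + v_{8} = 0  →  sig = ⟨2 | 0⟩
  • {2,7}:  v_{2} + v_{7} = v_{4}  →  sig = ⟨2 | 1⟩
  • {4,5}:  v_{4} + v_{5} = v_{7}  →  sig = ⟨2 | 1⟩
  • {4,8}:  v_{4} + v_{8} = v_{2}  →  sig = ⟨2 | 1⟩
  • {1,5}:  v_{1} + v_{5} = v_{3} + v_{8}  →  sig = ⟨2 | 1 1⟩
  • {1,6}:  v_{1} + v_{6} = v_{2} + v_{8}  →  sig = ⟨2 | 1 1⟩
  • {1,7}:  v_{1} + v_{7} = v_{2} + v_{3}  →  sig = ⟨2 | 1 1⟩
  • {1,4}:  v_{1} + v_{4} = 2·v_{2} + v_{3}  →  sig = ⟨2 | 1 2⟩
  • {2,3,8}:  v_{2} + v_{3} + v_{8} = v_{1}  →  sig = ⟨3 | 1⟩

so the primitive-relation signature multiset is
{ ⟨2 | 0⟩ ×3,  ⟨2 | 1⟩ ×3,  ⟨2 | 1 1⟩ ×3,  ⟨2 | 1 2⟩,  ⟨3 | 1⟩ }


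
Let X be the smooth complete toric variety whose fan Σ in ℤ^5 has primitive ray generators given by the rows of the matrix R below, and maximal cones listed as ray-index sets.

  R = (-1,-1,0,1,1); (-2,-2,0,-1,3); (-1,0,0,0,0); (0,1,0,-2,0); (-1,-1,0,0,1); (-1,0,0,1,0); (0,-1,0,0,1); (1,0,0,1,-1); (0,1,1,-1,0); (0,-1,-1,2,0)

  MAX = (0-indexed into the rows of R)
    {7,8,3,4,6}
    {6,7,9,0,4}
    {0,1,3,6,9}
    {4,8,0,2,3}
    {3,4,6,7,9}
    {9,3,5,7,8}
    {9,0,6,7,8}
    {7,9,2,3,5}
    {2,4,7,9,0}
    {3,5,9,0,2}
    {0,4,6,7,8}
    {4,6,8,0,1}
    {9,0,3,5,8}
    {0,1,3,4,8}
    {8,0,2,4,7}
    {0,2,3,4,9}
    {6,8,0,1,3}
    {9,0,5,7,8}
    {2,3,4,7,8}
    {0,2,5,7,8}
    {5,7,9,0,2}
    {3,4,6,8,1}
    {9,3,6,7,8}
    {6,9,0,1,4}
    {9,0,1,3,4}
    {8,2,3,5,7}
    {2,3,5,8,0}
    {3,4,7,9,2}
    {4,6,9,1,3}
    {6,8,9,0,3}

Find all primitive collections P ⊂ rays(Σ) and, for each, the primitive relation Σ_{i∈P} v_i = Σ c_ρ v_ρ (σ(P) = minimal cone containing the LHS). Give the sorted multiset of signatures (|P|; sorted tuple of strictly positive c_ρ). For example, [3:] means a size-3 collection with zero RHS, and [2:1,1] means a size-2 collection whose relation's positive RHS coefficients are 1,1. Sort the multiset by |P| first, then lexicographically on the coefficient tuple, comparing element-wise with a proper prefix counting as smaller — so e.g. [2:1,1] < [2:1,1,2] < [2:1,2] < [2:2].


11 minimal non-faces of Δ(Σ) (on 10 rays):

  P = {2,6}:  v_{2} + v_{6} = v_{4}  so sig = [2:1]
  P = {5,6}:  v_{5} + v_{6} = v_{0}  so sig = [2:1]
  P = {1,7}:  v_{1} + v_{7} = v_{4} + v_{6}  so sig = [2:1,1]
  P = {4,5}:  v_{4} + v_{5} = v_{0} + v_{2}  so sig = [2:1,1]
  P = {1,2}:  v_{1} + v_{2} = v_{0} + v_{3} + 2·v_{4}  so sig = [2:1,1,2]
  P = {1,5}:  v_{1} + v_{5} = 2·v_{0} + v_{3} + v_{4}  so sig = [2:1,1,2]
  P = {0,3,7}:  v_{0} + v_{3} + v_{7} = 0  so sig = [3:]
  P = {2,8,9}:  v_{2} + v_{8} + v_{9} = v_{5}  so sig = [3:1]
  P = {4,8,9}:  v_{4} + v_{8} + v_{9} = v_{0}  so sig = [3:1]
  P = {1,8,9}:  v_{1} + v_{8} + v_{9} = 2·v_{0} + v_{3} + v_{6}  so sig = [3:1,1,2]
  P = {0,3,4,6}:  v_{0} + v_{3} + v_{4} + v_{6} = v_{1}  so sig = [4:1]

Hence PRS(X_Σ) =
    [2:1]
    [2:1]
    [2:1,1]
    [2:1,1]
    [2:1,1,2]
    [2:1,1,2]
    [3:]
    [3:1]
    [3:1]
    [3:1,1,2]
    [4:1]


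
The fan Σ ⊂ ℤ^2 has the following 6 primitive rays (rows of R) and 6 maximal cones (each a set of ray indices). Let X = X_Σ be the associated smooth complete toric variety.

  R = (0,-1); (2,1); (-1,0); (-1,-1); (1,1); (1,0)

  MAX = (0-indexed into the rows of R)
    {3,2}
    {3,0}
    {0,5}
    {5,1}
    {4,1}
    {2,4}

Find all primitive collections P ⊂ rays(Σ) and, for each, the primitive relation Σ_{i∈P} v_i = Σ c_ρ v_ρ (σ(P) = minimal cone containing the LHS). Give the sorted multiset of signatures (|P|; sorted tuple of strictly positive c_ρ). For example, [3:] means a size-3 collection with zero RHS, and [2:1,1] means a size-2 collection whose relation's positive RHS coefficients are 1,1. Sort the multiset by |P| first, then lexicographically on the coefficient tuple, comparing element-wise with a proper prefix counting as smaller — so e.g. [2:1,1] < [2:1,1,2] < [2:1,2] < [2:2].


9 collections generate NE(X_Σ); each relation:

  P={2,5}:  v_{2} + v_{5} = 0 — sig = [2:]
  P={3,4}:  v_{3} + v_{4} = 0 — sig = [2:]
  P={0,2}:  v_{0} + v_{2} = v_{3} — sig = [2:1]
  P={0,4}:  v_{0} + v_{4} = v_{5} — sig = [2:1]
  P={1,2}:  v_{1} + v_{2} = v_{4} — sig = [2:1]
  P={1,3}:  v_{1} + v_{3} = v_{5} — sig = [2:1]
  P={3,5}:  v_{3} + v_{5} = v_{0} — sig = [2:1]
  P={4,5}:  v_{4} + v_{5} = v_{1} — sig = [2:1]
  P={0,1}:  v_{0} + v_{1} = 2·v_{5} — sig = [2:2]

so the primitive-relation signature multiset is
{ [2:] ×2,  [2:1] ×6,  [2:2] }


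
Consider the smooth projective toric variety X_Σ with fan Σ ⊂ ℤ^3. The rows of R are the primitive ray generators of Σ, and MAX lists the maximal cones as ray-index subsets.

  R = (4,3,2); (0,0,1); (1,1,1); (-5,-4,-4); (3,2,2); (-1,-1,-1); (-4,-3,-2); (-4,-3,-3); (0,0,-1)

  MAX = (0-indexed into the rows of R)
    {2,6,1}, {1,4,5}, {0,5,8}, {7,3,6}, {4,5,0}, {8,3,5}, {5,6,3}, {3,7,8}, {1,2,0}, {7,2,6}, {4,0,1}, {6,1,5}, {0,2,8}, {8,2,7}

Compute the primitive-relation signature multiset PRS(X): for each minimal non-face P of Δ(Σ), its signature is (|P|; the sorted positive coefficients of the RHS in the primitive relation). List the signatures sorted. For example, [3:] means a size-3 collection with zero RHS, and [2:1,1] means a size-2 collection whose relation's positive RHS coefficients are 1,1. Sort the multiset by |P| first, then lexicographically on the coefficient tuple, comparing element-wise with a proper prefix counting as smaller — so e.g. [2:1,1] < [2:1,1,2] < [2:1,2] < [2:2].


The 16 primitive collections of Σ (r=9, n=3):

  P={0,6}:  v_{0} + v_{6} = 0 — sig = [2:]
  P={1,8}:  v_{1} + v_{8} = 0 — sig = [2:]
  P={2,5}:  v_{2} + v_{5} = 0 — sig = [2:]
  P={0,7}:  v_{0} + v_{7} = v_{8} — sig = [2:1]
  P={1,7}:  v_{1} + v_{7} = v_{6} — sig = [2:1]
  P={2,3}:  v_{2} + v_{3} = v_{7} — sig = [2:1]
  P={4,7}:  v_{4} + v_{7} = v_{5} — sig = [2:1]
  P={5,7}:  v_{5} + v_{7} = v_{3} — sig = [2:1]
  P={6,8}:  v_{6} + v_{8} = v_{7} — sig = [2:1]
  P={0,3}:  v_{0} + v_{3} = v_{5} + v_{8} — sig = [2:1,1]
  P={1,3}:  v_{1} + v_{3} = v_{5} + v_{6} — sig = [2:1,1]
  P={2,4}:  v_{2} + v_{4} = v_{0} + v_{1} — sig = [2:1,1]
  P={4,6}:  v_{4} + v_{6} = v_{1} + v_{5} — sig = [2:1,1]
  P={4,8}:  v_{4} + v_{8} = v_{0} + v_{5} — sig = [2:1,1]
  P={3,4}:  v_{3} + v_{4} = 2·v_{5} — sig = [2:2]
  P={0,1,5}:  v_{0} + v_{1} + v_{5} = v_{4} — sig = [3:1]

so the primitive-relation signature multiset is
    |P|=2: 15 collections, coeffs (), (), (), (1), (1), (1), (1), (1), (1), (1,1), (1,1), (1,1), (1,1), (1,1), (2)
    |P|=3: 1 collection, coeffs (1)


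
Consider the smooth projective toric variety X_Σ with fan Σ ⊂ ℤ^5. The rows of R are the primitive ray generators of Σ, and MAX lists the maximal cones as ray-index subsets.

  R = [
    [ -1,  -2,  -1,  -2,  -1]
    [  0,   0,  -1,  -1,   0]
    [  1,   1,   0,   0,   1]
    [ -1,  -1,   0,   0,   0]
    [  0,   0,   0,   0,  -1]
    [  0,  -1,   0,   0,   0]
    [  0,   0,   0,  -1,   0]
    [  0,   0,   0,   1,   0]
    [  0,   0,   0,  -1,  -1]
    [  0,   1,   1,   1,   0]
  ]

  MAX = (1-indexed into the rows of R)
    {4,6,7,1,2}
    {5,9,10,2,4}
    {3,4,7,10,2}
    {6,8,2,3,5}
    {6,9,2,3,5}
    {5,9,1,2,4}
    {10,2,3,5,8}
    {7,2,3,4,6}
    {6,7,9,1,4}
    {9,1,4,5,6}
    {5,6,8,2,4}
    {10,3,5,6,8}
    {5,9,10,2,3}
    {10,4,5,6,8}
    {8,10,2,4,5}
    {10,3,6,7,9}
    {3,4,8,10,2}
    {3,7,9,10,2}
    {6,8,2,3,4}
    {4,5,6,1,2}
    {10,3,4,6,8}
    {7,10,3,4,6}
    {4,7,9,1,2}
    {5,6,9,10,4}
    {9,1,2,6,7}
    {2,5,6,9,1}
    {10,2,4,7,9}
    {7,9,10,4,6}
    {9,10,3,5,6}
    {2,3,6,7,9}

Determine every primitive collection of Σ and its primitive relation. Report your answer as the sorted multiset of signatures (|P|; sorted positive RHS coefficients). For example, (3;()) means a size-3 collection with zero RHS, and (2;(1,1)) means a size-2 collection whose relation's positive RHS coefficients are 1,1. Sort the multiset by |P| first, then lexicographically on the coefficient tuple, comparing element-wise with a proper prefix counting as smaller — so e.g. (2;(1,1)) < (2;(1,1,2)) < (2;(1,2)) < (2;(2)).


Minimal non-faces — 10 found among 10 rays, 30 max cones:

  P = {7,8}:  v_{7} + v_{8} = 0  ⟹  sig = (2;())
  P = {5,7}:  v_{5} + v_{7} = v_{9}  ⟹  sig = (2;(1))
  P = {8,9}:  v_{8} + v_{9} = v_{5}  ⟹  sig = (2;(1))
  P = {1,10}:  v_{1} + v_{10} = v_{4} + v_{9}  ⟹  sig = (2;(1,1))
  P = {1,3}:  v_{1} + v_{3} = v_{2} + v_{6} + v_{7}  ⟹  sig = (2;(1,1,1))
  P = {1,8}:  v_{1} + v_{8} = v_{2} + v_{4} + v_{5} + v_{6}  ⟹  sig = (2;(1,1,1,1))
  P = {2,6,10}:  v_{2} + v_{6} + v_{10} = 0  ⟹  sig = (3;())
  P = {3,4,5}:  v_{3} + v_{4} + v_{5} = 0  ⟹  sig = (3;())
  P = {3,4,9}:  v_{3} + v_{4} + v_{9} = v_{7}  ⟹  sig = (3;(1))
  P = {2,4,6,9}:  v_{2} + v_{4} + v_{6} + v_{9} = v_{1}  ⟹  sig = (4;(1))

so the primitive-relation signature multiset is
[(2;()), (2;(1)), (2;(1)), (2;(1,1)), (2;(1,1,1)), (2;(1,1,1,1)), (3;()), (3;()), (3;(1)), (4;(1))]


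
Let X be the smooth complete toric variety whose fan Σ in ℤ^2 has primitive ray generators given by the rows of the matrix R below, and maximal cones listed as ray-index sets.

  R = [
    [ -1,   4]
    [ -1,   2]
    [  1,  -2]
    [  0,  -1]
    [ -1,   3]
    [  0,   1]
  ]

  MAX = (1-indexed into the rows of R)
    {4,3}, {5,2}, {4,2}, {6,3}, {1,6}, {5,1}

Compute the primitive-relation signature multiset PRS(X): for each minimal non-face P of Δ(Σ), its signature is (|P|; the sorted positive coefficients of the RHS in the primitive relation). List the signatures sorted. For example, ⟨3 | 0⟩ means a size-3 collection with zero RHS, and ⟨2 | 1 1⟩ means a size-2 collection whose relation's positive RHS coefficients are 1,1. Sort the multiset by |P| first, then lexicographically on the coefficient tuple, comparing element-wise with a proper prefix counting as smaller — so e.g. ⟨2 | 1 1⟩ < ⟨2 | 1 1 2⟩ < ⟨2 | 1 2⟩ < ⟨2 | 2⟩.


Minimal non-faces — 9 found among 6 rays, 6 max cones:

  P={2,3}:  v_{2} + v_{3} = 0  →  sig = ⟨2 | 0⟩
  P={4,6}:  v_{4} + v_{6} = 0  →  sig = ⟨2 | 0⟩
  P={1,4}:  v_{1} + v_{4} = v_{5}  →  sig = ⟨2 | 1⟩
  P={2,6}:  v_{2} + v_{6} = v_{5}  →  sig = ⟨2 | 1⟩
  P={3,5}:  v_{3} + v_{5} = v_{6}  →  sig = ⟨2 | 1⟩
  P={4,5}:  v_{4} + v_{5} = v_{2}  →  sig = ⟨2 | 1⟩
  P={5,6}:  v_{5} + v_{6} = v_{1}  →  sig = ⟨2 | 1⟩
  P={1,2}:  v_{1} + v_{2} = 2·v_{5}  →  sig = ⟨2 | 2⟩
  P={1,3}:  v_{1} + v_{3} = 2·v_{6}  →  sig = ⟨2 | 2⟩

Sorted signature multiset PRS(X):
    ⟨2 | 0⟩
    ⟨2 | 0⟩
    ⟨2 | 1⟩
    ⟨2 | 1⟩
    ⟨2 | 1⟩
    ⟨2 | 1⟩
    ⟨2 | 1⟩
    ⟨2 | 2⟩
    ⟨2 | 2⟩


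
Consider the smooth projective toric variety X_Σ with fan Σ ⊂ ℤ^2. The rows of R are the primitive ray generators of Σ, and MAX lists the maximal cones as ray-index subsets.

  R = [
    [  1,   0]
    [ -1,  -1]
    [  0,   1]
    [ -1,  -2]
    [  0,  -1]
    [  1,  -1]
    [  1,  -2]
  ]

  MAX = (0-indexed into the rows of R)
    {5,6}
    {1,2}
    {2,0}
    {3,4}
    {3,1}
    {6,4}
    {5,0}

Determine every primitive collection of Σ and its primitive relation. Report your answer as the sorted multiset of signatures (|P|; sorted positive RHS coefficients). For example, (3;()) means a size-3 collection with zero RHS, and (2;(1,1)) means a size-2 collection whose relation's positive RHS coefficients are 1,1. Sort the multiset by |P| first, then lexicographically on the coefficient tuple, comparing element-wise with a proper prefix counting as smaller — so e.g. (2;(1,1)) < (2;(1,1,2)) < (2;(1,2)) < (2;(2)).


Primitive collections (14):

  • {2,4}:  v_{2} + v_{4} = 0 ; sig = (2;())
  • {0,1}:  v_{0} + v_{1} = v_{4} ; sig = (2;(1))
  • {0,4}:  v_{0} + v_{4} = v_{5} ; sig = (2;(1))
  • {1,4}:  v_{1} + v_{4} = v_{3} ; sig = (2;(1))
  • {2,3}:  v_{2} + v_{3} = v_{1} ; sig = (2;(1))
  • {2,5}:  v_{2} + v_{5} = v_{0} ; sig = (2;(1))
  • {2,6}:  v_{2} + v_{6} = v_{5} ; sig = (2;(1))
  • {4,5}:  v_{4} + v_{5} = v_{6} ; sig = (2;(1))
  • {0,3}:  v_{0} + v_{3} = 2·v_{4} ; sig = (2;(2))
  • {0,6}:  v_{0} + v_{6} = 2·v_{5} ; sig = (2;(2))
  • {1,5}:  v_{1} + v_{5} = 2·v_{4} ; sig = (2;(2))
  • {1,6}:  v_{1} + v_{6} = 3·v_{4} ; sig = (2;(3))
  • {3,5}:  v_{3} + v_{5} = 3·v_{4} ; sig = (2;(3))
  • {3,6}:  v_{3} + v_{6} = 4·v_{4} ; sig = (2;(4))

so the primitive-relation signature multiset is
{ (2;()),  (2;(1)) ×7,  (2;(2)) ×3,  (2;(3)) ×2,  (2;(4)) }


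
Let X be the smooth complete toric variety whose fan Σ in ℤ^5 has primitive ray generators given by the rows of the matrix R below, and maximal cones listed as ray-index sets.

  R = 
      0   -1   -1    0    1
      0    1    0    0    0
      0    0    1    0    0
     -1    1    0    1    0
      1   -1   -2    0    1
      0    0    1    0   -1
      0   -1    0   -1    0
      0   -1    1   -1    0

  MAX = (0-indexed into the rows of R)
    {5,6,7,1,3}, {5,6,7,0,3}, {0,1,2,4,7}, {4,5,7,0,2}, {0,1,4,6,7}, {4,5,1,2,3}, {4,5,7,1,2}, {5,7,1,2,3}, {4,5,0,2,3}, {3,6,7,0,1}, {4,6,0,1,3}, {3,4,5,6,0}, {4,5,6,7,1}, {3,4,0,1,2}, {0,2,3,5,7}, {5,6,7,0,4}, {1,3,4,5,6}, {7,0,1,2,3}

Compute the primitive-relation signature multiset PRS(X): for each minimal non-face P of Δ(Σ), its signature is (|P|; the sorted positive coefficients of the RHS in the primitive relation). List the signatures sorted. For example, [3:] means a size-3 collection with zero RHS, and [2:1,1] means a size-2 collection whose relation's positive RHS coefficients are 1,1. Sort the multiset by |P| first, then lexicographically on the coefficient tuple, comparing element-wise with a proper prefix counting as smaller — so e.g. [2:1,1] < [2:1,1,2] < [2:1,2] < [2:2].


Primitive collections (3):

  P = {2,6}:  v_{2} + v_{6} = v_{7} ; sig = [2:1]
  P = {0,1,5}:  v_{0} + v_{1} + v_{5} = 0 ; sig = [3:]
  P = {3,4,7}:  v_{3} + v_{4} + v_{7} = v_{0} ; sig = [3:1]

Signatures (|P|; sorted positive RHS coefficients), sorted:
{ [2:1],  [3:],  [3:1] }


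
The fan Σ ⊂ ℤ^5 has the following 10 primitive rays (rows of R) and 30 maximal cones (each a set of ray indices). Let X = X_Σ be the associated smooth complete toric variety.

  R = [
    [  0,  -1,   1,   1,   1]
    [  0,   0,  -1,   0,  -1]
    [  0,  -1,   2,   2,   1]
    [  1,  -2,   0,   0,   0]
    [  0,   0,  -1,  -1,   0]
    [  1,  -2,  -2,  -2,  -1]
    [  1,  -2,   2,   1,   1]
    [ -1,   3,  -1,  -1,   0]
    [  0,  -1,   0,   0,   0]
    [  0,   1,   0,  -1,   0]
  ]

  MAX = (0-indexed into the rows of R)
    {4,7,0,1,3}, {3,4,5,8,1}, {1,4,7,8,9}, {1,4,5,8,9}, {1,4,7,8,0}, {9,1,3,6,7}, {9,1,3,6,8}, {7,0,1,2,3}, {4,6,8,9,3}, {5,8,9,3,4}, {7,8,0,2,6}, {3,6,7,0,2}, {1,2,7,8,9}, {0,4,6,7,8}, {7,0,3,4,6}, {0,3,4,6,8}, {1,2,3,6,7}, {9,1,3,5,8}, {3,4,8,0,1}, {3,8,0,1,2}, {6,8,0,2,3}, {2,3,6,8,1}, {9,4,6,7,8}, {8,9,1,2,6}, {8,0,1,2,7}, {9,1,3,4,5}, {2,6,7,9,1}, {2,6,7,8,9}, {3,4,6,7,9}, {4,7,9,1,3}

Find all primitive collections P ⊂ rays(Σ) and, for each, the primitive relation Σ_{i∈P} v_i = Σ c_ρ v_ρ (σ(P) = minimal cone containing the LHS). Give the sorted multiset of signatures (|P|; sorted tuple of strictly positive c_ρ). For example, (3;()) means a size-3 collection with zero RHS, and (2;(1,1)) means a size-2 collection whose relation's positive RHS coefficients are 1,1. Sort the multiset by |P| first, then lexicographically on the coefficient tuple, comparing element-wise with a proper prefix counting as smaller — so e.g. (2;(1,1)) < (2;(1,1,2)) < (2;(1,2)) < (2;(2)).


Δ(Σ) — 10 vertices, 12 min non-faces:

  {2,4}:  v_{2} + v_{4} = v_{0} ; sig = (2;(1))
  {2,5}:  v_{2} + v_{5} = v_{3} + v_{8} ; sig = (2;(1,1))
  {0,5}:  v_{0} + v_{5} = v_{3} + v_{4} + v_{8} ; sig = (2;(1,1,1))
  {0,9}:  v_{0} + v_{9} = v_{6} + v_{7} + v_{8} ; sig = (2;(1,1,1))
  {5,6}:  v_{5} + v_{6} = 2·v_{3} + v_{8} + v_{9} ; sig = (2;(1,1,2))
  {5,7}:  v_{5} + v_{7} = v_{1} + 2·v_{4} + v_{9} ; sig = (2;(1,1,2))
  {1,4,6}:  v_{1} + v_{4} + v_{6} = v_{3} ; sig = (3;(1))
  {2,3,9}:  v_{2} + v_{3} + v_{9} = v_{6} ; sig = (3;(1))
  {3,7,8}:  v_{3} + v_{7} + v_{8} = v_{4} ; sig = (3;(1))
  {0,1,6}:  v_{0} + v_{1} + v_{6} = v_{2} + v_{3} ; sig = (3;(1,1))
  {1,6,7,8}:  v_{1} + v_{6} + v_{7} + v_{8} = 0 ; sig = (4;())
  {1,3,4,8,9}:  v_{1} + v_{3} + v_{4} + v_{8} + v_{9} = v_{5} ; sig = (5;(1))

Hence PRS(X_Σ) =
    (2;(1))
    (2;(1,1))
    (2;(1,1,1))
    (2;(1,1,1))
    (2;(1,1,2))
    (2;(1,1,2))
    (3;(1))
    (3;(1))
    (3;(1))
    (3;(1,1))
    (4;())
    (5;(1))


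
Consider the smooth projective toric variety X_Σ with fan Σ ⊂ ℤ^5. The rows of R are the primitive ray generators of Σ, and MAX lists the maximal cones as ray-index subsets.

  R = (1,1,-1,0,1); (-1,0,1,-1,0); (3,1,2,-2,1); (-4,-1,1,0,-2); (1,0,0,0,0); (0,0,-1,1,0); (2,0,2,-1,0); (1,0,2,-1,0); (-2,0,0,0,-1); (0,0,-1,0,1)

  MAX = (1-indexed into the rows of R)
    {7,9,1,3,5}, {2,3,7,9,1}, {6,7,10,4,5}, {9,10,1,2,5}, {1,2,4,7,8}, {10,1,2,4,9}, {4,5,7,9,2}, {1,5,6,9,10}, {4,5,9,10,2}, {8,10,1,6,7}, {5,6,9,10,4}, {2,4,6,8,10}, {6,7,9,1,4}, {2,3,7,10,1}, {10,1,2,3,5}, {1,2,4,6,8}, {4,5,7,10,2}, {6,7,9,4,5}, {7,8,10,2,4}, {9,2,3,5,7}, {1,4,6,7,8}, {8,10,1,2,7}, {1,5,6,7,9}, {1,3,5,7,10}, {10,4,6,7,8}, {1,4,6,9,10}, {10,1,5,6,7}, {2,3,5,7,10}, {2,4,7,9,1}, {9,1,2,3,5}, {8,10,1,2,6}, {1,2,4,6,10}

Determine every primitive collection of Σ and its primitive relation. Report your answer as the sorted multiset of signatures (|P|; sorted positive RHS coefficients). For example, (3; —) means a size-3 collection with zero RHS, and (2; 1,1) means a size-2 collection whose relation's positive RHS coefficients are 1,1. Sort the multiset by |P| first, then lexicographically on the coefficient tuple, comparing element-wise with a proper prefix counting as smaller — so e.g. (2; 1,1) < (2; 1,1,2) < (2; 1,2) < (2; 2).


14 minimal non-faces of Δ(Σ) (on 10 rays):

  P = {5,8}:  v_{5} + v_{8} = v_{7} ; sig = (2; 1)
  P = {3,6}:  v_{3} + v_{6} = v_{1} + v_{7} ; sig = (2; 1,1)
  P = {3,4}:  v_{3} + v_{4} = v_{2} + v_{7} + v_{9} ; sig = (2; 1,1,1)
  P = {8,9}:  v_{8} + v_{9} = v_{1} + v_{4} + v_{7} ; sig = (2; 1,1,1)
  P = {3,8}:  v_{3} + v_{8} = v_{1} + v_{2} + 2·v_{7} ; sig = (2; 1,1,2)
  P = {2,5,6}:  v_{2} + v_{5} + v_{6} = 0 ; sig = (3; —)
  P = {1,4,5}:  v_{1} + v_{4} + v_{5} = v_{9} ; sig = (3; 1)
  P = {2,6,7}:  v_{2} + v_{6} + v_{7} = v_{8} ; sig = (3; 1)
  P = {2,6,9}:  v_{2} + v_{6} + v_{9} = v_{1} + v_{4} ; sig = (3; 1,1)
  P = {7,9,10}:  v_{7} + v_{9} + v_{10} = v_{2} + v_{5} ; sig = (3; 1,1)
  P = {3,9,10}:  v_{3} + v_{9} + v_{10} = v_{1} + 2·v_{2} + 2·v_{5} ; sig = (3; 1,2,2)
  P = {1,2,5,7}:  v_{1} + v_{2} + v_{5} + v_{7} = v_{3} ; sig = (4; 1)
  P = {1,4,7,10}:  v_{1} + v_{4} + v_{7} + v_{10} = v_{2} ; sig = (4; 1)
  P = {1,4,8,10}:  v_{1} + v_{4} + v_{8} + v_{10} = 2·v_{2} + v_{6} ; sig = (4; 1,2)

Signatures (|P|; sorted positive RHS coefficients), sorted:
{ (2; 1),  (2; 1,1),  (2; 1,1,1) ×2,  (2; 1,1,2),  (3; —),  (3; 1) ×2,  (3; 1,1) ×2,  (3; 1,2,2),  (4; 1) ×2,  (4; 1,2) }


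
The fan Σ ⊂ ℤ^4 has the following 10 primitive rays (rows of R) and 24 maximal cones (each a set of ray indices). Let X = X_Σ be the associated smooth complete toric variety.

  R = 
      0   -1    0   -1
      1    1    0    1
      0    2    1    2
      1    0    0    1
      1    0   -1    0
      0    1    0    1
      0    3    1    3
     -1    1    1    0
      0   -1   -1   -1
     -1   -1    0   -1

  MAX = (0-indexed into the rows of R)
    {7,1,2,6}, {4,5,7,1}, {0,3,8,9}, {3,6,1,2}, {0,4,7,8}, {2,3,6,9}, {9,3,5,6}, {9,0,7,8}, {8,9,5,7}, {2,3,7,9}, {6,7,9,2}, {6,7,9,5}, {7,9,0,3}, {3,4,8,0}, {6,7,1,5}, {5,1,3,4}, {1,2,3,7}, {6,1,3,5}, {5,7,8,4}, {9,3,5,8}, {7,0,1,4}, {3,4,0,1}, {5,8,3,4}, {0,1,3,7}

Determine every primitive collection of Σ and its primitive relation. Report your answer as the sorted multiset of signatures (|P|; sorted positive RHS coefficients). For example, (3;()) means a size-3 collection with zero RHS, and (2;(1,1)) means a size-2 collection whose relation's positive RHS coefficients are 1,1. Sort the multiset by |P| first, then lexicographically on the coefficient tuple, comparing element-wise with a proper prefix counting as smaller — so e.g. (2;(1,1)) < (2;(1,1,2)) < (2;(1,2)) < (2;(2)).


15 collections generate NE(X_Σ); each relation:

  {0,5}:  v_{0} + v_{5} = 0 — sig = (2;())
  {1,9}:  v_{1} + v_{9} = 0 — sig = (2;())
  {0,6}:  v_{0} + v_{6} = v_{2} — sig = (2;(1))
  {1,8}:  v_{1} + v_{8} = v_{4} — sig = (2;(1))
  {2,5}:  v_{2} + v_{5} = v_{6} — sig = (2;(1))
  {2,8}:  v_{2} + v_{8} = v_{5} — sig = (2;(1))
  {4,9}:  v_{4} + v_{9} = v_{8} — sig = (2;(1))
  {0,2}:  v_{0} + v_{2} = v_{3} + v_{7} — sig = (2;(1,1))
  {2,4}:  v_{2} + v_{4} = v_{1} + v_{5} — sig = (2;(1,1))
  {4,6}:  v_{4} + v_{6} = v_{1} + 2·v_{5} — sig = (2;(1,2))
  {6,8}:  v_{6} + v_{8} = 2·v_{5} — sig = (2;(2))
  {3,7,8}:  v_{3} + v_{7} + v_{8} = 0 — sig = (3;())
  {3,4,7}:  v_{3} + v_{4} + v_{7} = v_{1} — sig = (3;(1))
  {3,5,7}:  v_{3} + v_{5} + v_{7} = v_{2} — sig = (3;(1))
  {3,6,7}:  v_{3} + v_{6} + v_{7} = 2·v_{2} — sig = (3;(2))

Hence PRS(X_Σ) =
{ (2;()) ×2,  (2;(1)) ×5,  (2;(1,1)) ×2,  (2;(1,2)),  (2;(2)),  (3;()),  (3;(1)) ×2,  (3;(2)) }


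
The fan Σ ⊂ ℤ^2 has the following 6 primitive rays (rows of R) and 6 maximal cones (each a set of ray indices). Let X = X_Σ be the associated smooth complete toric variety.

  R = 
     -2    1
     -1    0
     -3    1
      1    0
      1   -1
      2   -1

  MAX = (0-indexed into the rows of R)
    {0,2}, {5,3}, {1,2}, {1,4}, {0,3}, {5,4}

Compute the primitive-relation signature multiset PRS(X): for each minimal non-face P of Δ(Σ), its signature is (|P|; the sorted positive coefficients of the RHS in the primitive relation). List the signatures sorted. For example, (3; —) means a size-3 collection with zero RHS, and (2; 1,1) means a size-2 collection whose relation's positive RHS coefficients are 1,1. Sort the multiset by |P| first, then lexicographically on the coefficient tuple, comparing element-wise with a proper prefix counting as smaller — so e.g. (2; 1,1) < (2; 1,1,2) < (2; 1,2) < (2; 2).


Σ has 9 primitive collections:

  {0,5}:  v_{0} + v_{5} = 0  ⇒ sig = (2; —)
  {1,3}:  v_{1} + v_{3} = 0  ⇒ sig = (2; —)
  {0,1}:  v_{0} + v_{1} = v_{2}  ⇒ sig = (2; 1)
  {0,4}:  v_{0} + v_{4} = v_{1}  ⇒ sig = (2; 1)
  {1,5}:  v_{1} + v_{5} = v_{4}  ⇒ sig = (2; 1)
  {2,3}:  v_{2} + v_{3} = v_{0}  ⇒ sig = (2; 1)
  {2,5}:  v_{2} + v_{5} = v_{1}  ⇒ sig = (2; 1)
  {3,4}:  v_{3} + v_{4} = v_{5}  ⇒ sig = (2; 1)
  {2,4}:  v_{2} + v_{4} = 2·v_{1}  ⇒ sig = (2; 2)

Sorted signature multiset PRS(X):
[(2; —), (2; —), (2; 1), (2; 1), (2; 1), (2; 1), (2; 1), (2; 1), (2; 2)]


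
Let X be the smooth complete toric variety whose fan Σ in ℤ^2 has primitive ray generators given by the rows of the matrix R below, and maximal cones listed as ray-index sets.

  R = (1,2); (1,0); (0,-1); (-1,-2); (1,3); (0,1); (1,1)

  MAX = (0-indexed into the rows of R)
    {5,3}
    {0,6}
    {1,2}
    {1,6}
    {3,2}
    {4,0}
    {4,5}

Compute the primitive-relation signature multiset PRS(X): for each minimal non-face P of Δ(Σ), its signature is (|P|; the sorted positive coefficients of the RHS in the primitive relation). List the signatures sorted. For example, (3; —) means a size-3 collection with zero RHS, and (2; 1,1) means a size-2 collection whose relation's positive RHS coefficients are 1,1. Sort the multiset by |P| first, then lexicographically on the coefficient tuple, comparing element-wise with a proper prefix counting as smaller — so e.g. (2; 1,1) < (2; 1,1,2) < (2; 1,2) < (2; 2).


Minimal non-faces — 14 found among 7 rays, 7 max cones:

  P={0,3}:  v_{0} + v_{3} = 0  ⇒ sig = (2; —)
  P={2,5}:  v_{2} + v_{5} = 0  ⇒ sig = (2; —)
  P={0,2}:  v_{0} + v_{2} = v_{6}  ⇒ sig = (2; 1)
  P={0,5}:  v_{0} + v_{5} = v_{4}  ⇒ sig = (2; 1)
  P={1,5}:  v_{1} + v_{5} = v_{6}  ⇒ sig = (2; 1)
  P={2,4}:  v_{2} + v_{4} = v_{0}  ⇒ sig = (2; 1)
  P={2,6}:  v_{2} + v_{6} = v_{1}  ⇒ sig = (2; 1)
  P={3,4}:  v_{3} + v_{4} = v_{5}  ⇒ sig = (2; 1)
  P={3,6}:  v_{3} + v_{6} = v_{2}  ⇒ sig = (2; 1)
  P={5,6}:  v_{5} + v_{6} = v_{0}  ⇒ sig = (2; 1)
  P={1,4}:  v_{1} + v_{4} = v_{0} + v_{6}  ⇒ sig = (2; 1,1)
  P={0,1}:  v_{0} + v_{1} = 2·v_{6}  ⇒ sig = (2; 2)
  P={1,3}:  v_{1} + v_{3} = 2·v_{2}  ⇒ sig = (2; 2)
  P={4,6}:  v_{4} + v_{6} = 2·v_{0}  ⇒ sig = (2; 2)

so the primitive-relation signature multiset is
[(2; —), (2; —), (2; 1), (2; 1), (2; 1), (2; 1), (2; 1), (2; 1), (2; 1), (2; 1), (2; 1,1), (2; 2), (2; 2), (2; 2)]


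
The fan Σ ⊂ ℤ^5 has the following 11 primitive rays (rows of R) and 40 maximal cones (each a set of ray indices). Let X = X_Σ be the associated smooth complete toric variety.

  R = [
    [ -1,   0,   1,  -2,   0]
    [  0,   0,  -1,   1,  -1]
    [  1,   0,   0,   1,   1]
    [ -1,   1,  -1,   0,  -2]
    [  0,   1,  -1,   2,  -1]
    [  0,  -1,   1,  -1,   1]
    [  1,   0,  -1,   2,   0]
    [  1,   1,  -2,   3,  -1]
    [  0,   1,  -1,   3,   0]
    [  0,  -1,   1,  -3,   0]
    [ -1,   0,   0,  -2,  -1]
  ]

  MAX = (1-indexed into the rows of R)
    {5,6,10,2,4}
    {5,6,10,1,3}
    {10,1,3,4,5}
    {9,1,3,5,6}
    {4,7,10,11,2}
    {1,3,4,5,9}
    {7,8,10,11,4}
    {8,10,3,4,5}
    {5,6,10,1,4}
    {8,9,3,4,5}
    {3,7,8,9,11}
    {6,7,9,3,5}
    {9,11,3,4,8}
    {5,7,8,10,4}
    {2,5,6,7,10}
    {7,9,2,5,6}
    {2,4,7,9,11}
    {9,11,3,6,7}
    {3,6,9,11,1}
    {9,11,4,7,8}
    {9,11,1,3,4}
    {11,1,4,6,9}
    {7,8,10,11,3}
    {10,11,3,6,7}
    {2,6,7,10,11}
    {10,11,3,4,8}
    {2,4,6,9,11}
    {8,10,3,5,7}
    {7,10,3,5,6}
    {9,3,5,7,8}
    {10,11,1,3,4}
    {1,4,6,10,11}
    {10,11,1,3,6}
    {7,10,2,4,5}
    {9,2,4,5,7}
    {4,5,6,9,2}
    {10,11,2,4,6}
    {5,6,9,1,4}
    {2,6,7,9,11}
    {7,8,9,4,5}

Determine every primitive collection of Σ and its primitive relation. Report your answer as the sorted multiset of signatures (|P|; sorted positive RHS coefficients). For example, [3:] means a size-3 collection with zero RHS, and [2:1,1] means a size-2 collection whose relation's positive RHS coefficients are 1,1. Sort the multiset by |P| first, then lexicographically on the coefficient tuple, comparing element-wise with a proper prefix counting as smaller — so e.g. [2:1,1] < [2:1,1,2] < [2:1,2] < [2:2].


Σ has 11 primitive collections:

  P={1,7}:  v_{1} + v_{7} = 0  so sig = [2:]
  P={9,10}:  v_{9} + v_{10} = 0  so sig = [2:]
  P={2,3}:  v_{2} + v_{3} = v_{7}  so sig = [2:1]
  P={5,11}:  v_{5} + v_{11} = v_{4}  so sig = [2:1]
  P={6,8}:  v_{6} + v_{8} = v_{7}  so sig = [2:1]
  P={1,2}:  v_{1} + v_{2} = v_{4} + v_{6}  so sig = [2:1,1]
  P={1,8}:  v_{1} + v_{8} = v_{3} + v_{4}  so sig = [2:1,1]
  P={2,8}:  v_{2} + v_{8} = v_{4} + 2·v_{7}  so sig = [2:1,2]
  P={3,4,6}:  v_{3} + v_{4} + v_{6} = 0  so sig = [3:]
  P={3,4,7}:  v_{3} + v_{4} + v_{7} = v_{8}  so sig = [3:1]
  P={4,6,7}:  v_{4} + v_{6} + v_{7} = v_{2}  so sig = [3:1]

Sorted signature multiset PRS(X):
{ [2:] ×2,  [2:1] ×3,  [2:1,1] ×2,  [2:1,2],  [3:],  [3:1] ×2 }


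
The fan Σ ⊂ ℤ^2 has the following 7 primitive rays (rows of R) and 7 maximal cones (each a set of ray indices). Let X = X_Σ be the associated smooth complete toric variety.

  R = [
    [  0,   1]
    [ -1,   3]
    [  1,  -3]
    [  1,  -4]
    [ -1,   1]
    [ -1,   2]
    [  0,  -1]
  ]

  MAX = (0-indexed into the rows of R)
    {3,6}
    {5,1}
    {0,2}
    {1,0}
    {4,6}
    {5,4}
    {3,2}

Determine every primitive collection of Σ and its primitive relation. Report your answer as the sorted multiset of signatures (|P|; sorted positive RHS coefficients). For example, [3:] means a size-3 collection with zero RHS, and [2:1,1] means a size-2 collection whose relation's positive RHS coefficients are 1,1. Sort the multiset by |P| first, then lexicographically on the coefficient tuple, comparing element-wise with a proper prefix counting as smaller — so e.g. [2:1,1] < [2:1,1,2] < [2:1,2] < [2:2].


14 collections generate NE(X_Σ); each relation:

  P={0,6}:  v_{0} + v_{6} = 0  ⇒ sig = [2:]
  P={1,2}:  v_{1} + v_{2} = 0  ⇒ sig = [2:]
  P={0,3}:  v_{0} + v_{3} = v_{2}  ⇒ sig = [2:1]
  P={0,4}:  v_{0} + v_{4} = v_{5}  ⇒ sig = [2:1]
  P={0,5}:  v_{0} + v_{5} = v_{1}  ⇒ sig = [2:1]
  P={1,3}:  v_{1} + v_{3} = v_{6}  ⇒ sig = [2:1]
  P={1,6}:  v_{1} + v_{6} = v_{5}  ⇒ sig = [2:1]
  P={2,5}:  v_{2} + v_{5} = v_{6}  ⇒ sig = [2:1]
  P={2,6}:  v_{2} + v_{6} = v_{3}  ⇒ sig = [2:1]
  P={5,6}:  v_{5} + v_{6} = v_{4}  ⇒ sig = [2:1]
  P={1,4}:  v_{1} + v_{4} = 2·v_{5}  ⇒ sig = [2:2]
  P={2,4}:  v_{2} + v_{4} = 2·v_{6}  ⇒ sig = [2:2]
  P={3,5}:  v_{3} + v_{5} = 2·v_{6}  ⇒ sig = [2:2]
  P={3,4}:  v_{3} + v_{4} = 3·v_{6}  ⇒ sig = [2:3]

so the primitive-relation signature multiset is
{ [2:] ×2,  [2:1] ×8,  [2:2] ×3,  [2:3] }


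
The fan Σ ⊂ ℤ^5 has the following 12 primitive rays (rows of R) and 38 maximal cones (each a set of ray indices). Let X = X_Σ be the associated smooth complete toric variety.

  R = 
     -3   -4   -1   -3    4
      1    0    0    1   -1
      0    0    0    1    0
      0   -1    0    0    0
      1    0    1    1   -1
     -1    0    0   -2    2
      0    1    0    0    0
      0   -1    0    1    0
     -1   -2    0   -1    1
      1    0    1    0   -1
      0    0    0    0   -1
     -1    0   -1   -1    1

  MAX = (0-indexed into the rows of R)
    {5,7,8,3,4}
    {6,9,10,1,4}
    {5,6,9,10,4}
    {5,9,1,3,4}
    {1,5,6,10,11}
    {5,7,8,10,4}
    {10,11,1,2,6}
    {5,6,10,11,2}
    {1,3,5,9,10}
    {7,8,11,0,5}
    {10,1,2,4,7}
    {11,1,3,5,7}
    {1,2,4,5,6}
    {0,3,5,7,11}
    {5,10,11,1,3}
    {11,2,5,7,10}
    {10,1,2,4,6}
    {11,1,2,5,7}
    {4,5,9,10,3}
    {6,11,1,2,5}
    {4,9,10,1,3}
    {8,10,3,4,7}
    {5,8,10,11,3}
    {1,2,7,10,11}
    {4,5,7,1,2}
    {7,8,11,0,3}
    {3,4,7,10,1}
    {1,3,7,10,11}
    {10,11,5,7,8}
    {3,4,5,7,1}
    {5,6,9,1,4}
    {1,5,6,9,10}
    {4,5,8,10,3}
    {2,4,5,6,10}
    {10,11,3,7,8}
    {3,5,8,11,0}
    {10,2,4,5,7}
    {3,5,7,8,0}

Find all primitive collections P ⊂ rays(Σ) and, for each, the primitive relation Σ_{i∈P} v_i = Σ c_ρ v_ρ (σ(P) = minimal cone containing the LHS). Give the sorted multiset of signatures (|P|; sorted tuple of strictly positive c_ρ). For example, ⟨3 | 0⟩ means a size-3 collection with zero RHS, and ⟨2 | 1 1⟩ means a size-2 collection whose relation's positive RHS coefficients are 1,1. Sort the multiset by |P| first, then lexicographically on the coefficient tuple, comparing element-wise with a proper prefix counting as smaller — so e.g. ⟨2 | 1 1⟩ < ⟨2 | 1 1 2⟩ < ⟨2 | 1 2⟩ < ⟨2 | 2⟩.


Σ has 22 primitive collections:

  P={3,6}:  v_{3} + v_{6} = 0 ; sig = ⟨2 | 0⟩
  P={4,11}:  v_{4} + v_{11} = 0 ; sig = ⟨2 | 0⟩
  P={2,3}:  v_{2} + v_{3} = v_{7} ; sig = ⟨2 | 1⟩
  P={2,9}:  v_{2} + v_{9} = v_{4} ; sig = ⟨2 | 1⟩
  P={6,7}:  v_{6} + v_{7} = v_{2} ; sig = ⟨2 | 1⟩
  P={7,9}:  v_{7} + v_{9} = v_{3} + v_{4} ; sig = ⟨2 | 1 1⟩
  P={6,8}:  v_{6} + v_{8} = v_{5} + v_{7} + v_{10} ; sig = ⟨2 | 1 1 1⟩
  P={9,11}:  v_{9} + v_{11} = v_{1} + v_{5} + v_{10} ; sig = ⟨2 | 1 1 1⟩
  P={0,4}:  v_{0} + v_{4} = v_{3} + v_{5} + v_{7} + v_{8} ; sig = ⟨2 | 1 1 1 1⟩
  P={0,6}:  v_{0} + v_{6} = v_{5} + v_{7} + v_{8} + v_{11} ; sig = ⟨2 | 1 1 1 1⟩
  P={0,2}:  v_{0} + v_{2} = v_{5} + 2·v_{7} + v_{8} + v_{11} ; sig = ⟨2 | 1 1 1 2⟩
  P={8,9}:  v_{8} + v_{9} = 2·v_{3} + v_{4} + v_{5} + v_{10} ; sig = ⟨2 | 1 1 1 2⟩
  P={0,1}:  v_{0} + v_{1} = 3·v_{3} + v_{5} + v_{7} + v_{11} ; sig = ⟨2 | 1 1 1 3⟩
  P={0,9}:  v_{0} + v_{9} = 2·v_{3} + v_{5} + v_{8} ; sig = ⟨2 | 1 1 2⟩
  P={2,8}:  v_{2} + v_{8} = v_{5} + 2·v_{7} + v_{10} ; sig = ⟨2 | 1 1 2⟩
  P={0,10}:  v_{0} + v_{10} = 2·v_{8} + v_{11} ; sig = ⟨2 | 1 2⟩
  P={1,8}:  v_{1} + v_{8} = 2·v_{3} ; sig = ⟨2 | 2⟩
  P={1,2,5,10}:  v_{1} + v_{2} + v_{5} + v_{10} = 0 ; sig = ⟨4 | 0⟩
  P={1,4,5,10}:  v_{1} + v_{4} + v_{5} + v_{10} = v_{9} ; sig = ⟨4 | 1⟩
  P={1,5,7,10}:  v_{1} + v_{5} + v_{7} + v_{10} = v_{3} ; sig = ⟨4 | 1⟩
  P={3,5,7,10}:  v_{3} + v_{5} + v_{7} + v_{10} = v_{8} ; sig = ⟨4 | 1⟩
  P={3,5,7,8,11}:  v_{3} + v_{5} + v_{7} + v_{8} + v_{11} = v_{0} ; sig = ⟨5 | 1⟩

Signatures (|P|; sorted positive RHS coefficients), sorted:
{ ⟨2 | 0⟩ ×2,  ⟨2 | 1⟩ ×3,  ⟨2 | 1 1⟩,  ⟨2 | 1 1 1⟩ ×2,  ⟨2 | 1 1 1 1⟩ ×2,  ⟨2 | 1 1 1 2⟩ ×2,  ⟨2 | 1 1 1 3⟩,  ⟨2 | 1 1 2⟩ ×2,  ⟨2 | 1 2⟩,  ⟨2 | 2⟩,  ⟨4 | 0⟩,  ⟨4 | 1⟩ ×3,  ⟨5 | 1⟩ }


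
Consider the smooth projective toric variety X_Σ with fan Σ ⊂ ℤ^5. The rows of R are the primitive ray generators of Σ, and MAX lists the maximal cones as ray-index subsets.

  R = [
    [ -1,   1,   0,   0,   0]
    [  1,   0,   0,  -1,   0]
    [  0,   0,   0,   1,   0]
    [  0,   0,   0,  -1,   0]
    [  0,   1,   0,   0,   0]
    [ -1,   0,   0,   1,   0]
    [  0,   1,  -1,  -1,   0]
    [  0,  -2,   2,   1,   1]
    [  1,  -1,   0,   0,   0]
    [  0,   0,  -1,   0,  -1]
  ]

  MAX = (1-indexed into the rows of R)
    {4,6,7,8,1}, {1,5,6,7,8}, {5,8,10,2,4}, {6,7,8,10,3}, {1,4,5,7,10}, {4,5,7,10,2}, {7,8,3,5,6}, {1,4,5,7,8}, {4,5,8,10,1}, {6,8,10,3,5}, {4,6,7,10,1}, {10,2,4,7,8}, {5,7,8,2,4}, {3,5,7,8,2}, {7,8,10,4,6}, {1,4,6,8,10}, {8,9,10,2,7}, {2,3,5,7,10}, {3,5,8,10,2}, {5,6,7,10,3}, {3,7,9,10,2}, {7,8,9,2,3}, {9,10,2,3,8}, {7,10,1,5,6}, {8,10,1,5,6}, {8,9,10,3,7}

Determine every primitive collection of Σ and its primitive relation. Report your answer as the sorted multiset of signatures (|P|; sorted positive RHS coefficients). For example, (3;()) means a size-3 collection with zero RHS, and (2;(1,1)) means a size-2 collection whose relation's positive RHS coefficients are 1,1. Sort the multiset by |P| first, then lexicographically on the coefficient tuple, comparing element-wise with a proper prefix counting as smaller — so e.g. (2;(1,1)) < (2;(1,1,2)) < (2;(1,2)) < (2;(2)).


12 collections generate NE(X_Σ); each relation:

  P = {1,9}:  v_{1} + v_{9} = 0  ⇒ sig = (2;())
  P = {2,6}:  v_{2} + v_{6} = 0  ⇒ sig = (2;())
  P = {3,4}:  v_{3} + v_{4} = 0  ⇒ sig = (2;())
  P = {1,2}:  v_{1} + v_{2} = v_{4} + v_{5}  ⇒ sig = (2;(1,1))
  P = {1,3}:  v_{1} + v_{3} = v_{5} + v_{6}  ⇒ sig = (2;(1,1))
  P = {5,9}:  v_{5} + v_{9} = v_{2} + v_{3}  ⇒ sig = (2;(1,1))
  P = {4,9}:  v_{4} + v_{9} = v_{2} + v_{7} + v_{8} + v_{10}  ⇒ sig = (2;(1,1,1,1))
  P = {6,9}:  v_{6} + v_{9} = v_{3} + v_{7} + v_{8} + v_{10}  ⇒ sig = (2;(1,1,1,1))
  P = {4,5,6}:  v_{4} + v_{5} + v_{6} = v_{1}  ⇒ sig = (3;(1))
  P = {5,7,8,10}:  v_{5} + v_{7} + v_{8} + v_{10} = 0  ⇒ sig = (4;())
  P = {1,7,8,10}:  v_{1} + v_{7} + v_{8} + v_{10} = v_{4} + v_{6}  ⇒ sig = (4;(1,1))
  P = {2,3,7,8,10}:  v_{2} + v_{3} + v_{7} + v_{8} + v_{10} = v_{9}  ⇒ sig = (5;(1))

Sorted signature multiset PRS(X):
[(2;()), (2;()), (2;()), (2;(1,1)), (2;(1,1)), (2;(1,1)), (2;(1,1,1,1)), (2;(1,1,1,1)), (3;(1)), (4;()), (4;(1,1)), (5;(1))]
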